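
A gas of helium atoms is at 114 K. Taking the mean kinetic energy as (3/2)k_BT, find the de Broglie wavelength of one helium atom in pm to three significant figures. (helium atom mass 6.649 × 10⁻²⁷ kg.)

λ = 118 pm

KE = (3/2)k_BT = 1.5 × 1.381 × 10⁻²³ × 114 = 2.362 × 10⁻²¹ J.
p = √(2mKE) = √(2 × 6.649 × 10⁻²⁷ × 2.362 × 10⁻²¹) = 5.604 × 10⁻²⁴ kg·m/s.
λ = h/p = 1.18 × 10⁻¹⁰ m = 118 pm.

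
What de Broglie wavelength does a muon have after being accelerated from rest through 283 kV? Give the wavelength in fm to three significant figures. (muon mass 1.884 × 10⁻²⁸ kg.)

KE = eV = 1.602 × 10⁻¹⁹ × 2.830 × 10⁵ = 4.534 × 10⁻¹⁴ J.
p = √(2mKE) = √(2 × 1.884 × 10⁻²⁸ × 4.534 × 10⁻¹⁴) = 4.133 × 10⁻²¹ kg·m/s.
λ = h/p = 6.626 × 10⁻³⁴ / 4.133 × 10⁻²¹ = 1.60 × 10⁻¹³ m = 160 fm.

λ = 160 fm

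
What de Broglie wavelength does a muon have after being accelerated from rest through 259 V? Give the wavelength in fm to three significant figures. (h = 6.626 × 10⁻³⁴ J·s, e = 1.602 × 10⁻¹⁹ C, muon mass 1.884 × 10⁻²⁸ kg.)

KE = eV = 1.602 × 10⁻¹⁹ × 259.0 = 4.149 × 10⁻¹⁷ J.
p = √(2mKE) = √(2 × 1.884 × 10⁻²⁸ × 4.149 × 10⁻¹⁷) = 1.250 × 10⁻²² kg·m/s.
λ = h/p = 6.626 × 10⁻³⁴ / 1.250 × 10⁻²² = 5.30 × 10⁻¹² m = 5300 fm.

λ = 5300 fm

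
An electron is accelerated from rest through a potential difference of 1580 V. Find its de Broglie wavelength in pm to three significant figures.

KE = eV = 1.602 × 10⁻¹⁹ × 1580 = 2.531 × 10⁻¹⁶ J.
p = √(2mKE) = √(2 × 9.109 × 10⁻³¹ × 2.531 × 10⁻¹⁶) = 2.147 × 10⁻²³ kg·m/s.
λ = h/p = 6.626 × 10⁻³⁴ / 2.147 × 10⁻²³ = 3.09 × 10⁻¹¹ m = 30.9 pm.

λ = 30.9 pm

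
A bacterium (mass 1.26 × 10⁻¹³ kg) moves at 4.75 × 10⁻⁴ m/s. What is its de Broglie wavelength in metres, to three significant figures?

p = mv = 1.26 × 10⁻¹³ × 4.75 × 10⁻⁴ = 5.985 × 10⁻¹⁷ kg·m/s.
λ = h/p = 6.626 × 10⁻³⁴ / 5.985 × 10⁻¹⁷ = 1.11 × 10⁻¹⁷ m.

λ = 1.11 × 10⁻¹⁷ m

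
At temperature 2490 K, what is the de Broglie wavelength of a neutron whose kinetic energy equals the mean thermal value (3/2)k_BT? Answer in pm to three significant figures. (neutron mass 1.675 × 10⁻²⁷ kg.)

λ = 50.4 pm

KE = (3/2)k_BT = 1.5 × 1.381 × 10⁻²³ × 2490 = 5.158 × 10⁻²⁰ J.
p = √(2mKE) = √(2 × 1.675 × 10⁻²⁷ × 5.158 × 10⁻²⁰) = 1.315 × 10⁻²³ kg·m/s.
λ = h/p = 5.04 × 10⁻¹¹ m = 50.4 pm.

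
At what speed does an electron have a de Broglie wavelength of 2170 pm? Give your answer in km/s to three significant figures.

p = h/λ = 6.626 × 10⁻³⁴ / 2.170 × 10⁻⁹ = 3.053 × 10⁻²⁵ kg·m/s.
v = p/m = 3.053 × 10⁻²⁵ / 9.109 × 10⁻³¹ = 3.35 × 10⁵ m/s = 335 km/s.

v = 335 km/s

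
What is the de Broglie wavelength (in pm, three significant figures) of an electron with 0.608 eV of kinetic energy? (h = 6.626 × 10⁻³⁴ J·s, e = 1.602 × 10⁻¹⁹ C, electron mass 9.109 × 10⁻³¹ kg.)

λ = 1570 pm

KE = 0.608 eV = 9.740 × 10⁻²⁰ J.
p = √(2mKE) = √(2 × 9.109 × 10⁻³¹ × 9.740 × 10⁻²⁰) = 4.212 × 10⁻²⁵ kg·m/s.
λ = h/p = 6.626 × 10⁻³⁴ / 4.212 × 10⁻²⁵ = 1.57 × 10⁻⁹ m = 1570 pm.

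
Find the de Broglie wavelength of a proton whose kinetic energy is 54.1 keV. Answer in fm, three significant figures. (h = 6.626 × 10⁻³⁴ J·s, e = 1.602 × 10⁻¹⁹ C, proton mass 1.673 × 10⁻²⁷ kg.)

λ = 123 fm

KE = 54.1 keV = 8.667 × 10⁻¹⁵ J.
p = √(2mKE) = √(2 × 1.673 × 10⁻²⁷ × 8.667 × 10⁻¹⁵) = 5.385 × 10⁻²¹ kg·m/s.
λ = h/p = 6.626 × 10⁻³⁴ / 5.385 × 10⁻²¹ = 1.23 × 10⁻¹³ m = 123 fm.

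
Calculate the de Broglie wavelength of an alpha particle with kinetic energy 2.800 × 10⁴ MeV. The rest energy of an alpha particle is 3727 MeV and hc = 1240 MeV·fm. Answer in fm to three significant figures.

λ = 0.0394 fm

Total energy E = KE + m₀c² = 2.800 × 10⁴ + 3727 = 31727 MeV.
(pc)² = E² − (m₀c²)² = (31727)² − (3727)² = 9.927 × 10⁸ MeV², so pc = 3.151 × 10⁴ MeV.
λ = hc/(pc) = 1240 MeV·fm / 3.151 × 10⁴ MeV = 0.0394 fm.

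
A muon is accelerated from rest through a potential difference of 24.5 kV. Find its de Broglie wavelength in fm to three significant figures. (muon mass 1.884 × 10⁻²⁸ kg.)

KE = eV = 1.602 × 10⁻¹⁹ × 2.450 × 10⁴ = 3.925 × 10⁻¹⁵ J.
p = √(2mKE) = √(2 × 1.884 × 10⁻²⁸ × 3.925 × 10⁻¹⁵) = 1.216 × 10⁻²¹ kg·m/s.
λ = h/p = 6.626 × 10⁻³⁴ / 1.216 × 10⁻²¹ = 5.45 × 10⁻¹³ m = 545 fm.

λ = 545 fm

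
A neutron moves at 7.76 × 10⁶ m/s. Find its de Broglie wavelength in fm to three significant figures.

λ = 51.0 fm

p = mv = 1.675 × 10⁻²⁷ × 7.76 × 10⁶ = 1.300 × 10⁻²⁰ kg·m/s.
λ = h/p = 6.626 × 10⁻³⁴ / 1.300 × 10⁻²⁰ = 5.10 × 10⁻¹⁴ m = 51.0 fm.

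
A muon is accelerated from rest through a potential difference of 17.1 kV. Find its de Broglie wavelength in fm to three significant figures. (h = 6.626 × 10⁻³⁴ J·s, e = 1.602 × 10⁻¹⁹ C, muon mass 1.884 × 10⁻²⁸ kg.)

λ = 652 fm

KE = eV = 1.602 × 10⁻¹⁹ × 1.710 × 10⁴ = 2.739 × 10⁻¹⁵ J.
p = √(2mKE) = √(2 × 1.884 × 10⁻²⁸ × 2.739 × 10⁻¹⁵) = 1.016 × 10⁻²¹ kg·m/s.
λ = h/p = 6.626 × 10⁻³⁴ / 1.016 × 10⁻²¹ = 6.52 × 10⁻¹³ m = 652 fm.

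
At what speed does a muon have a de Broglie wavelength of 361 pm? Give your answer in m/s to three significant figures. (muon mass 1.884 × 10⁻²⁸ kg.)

v = 9740 m/s

p = h/λ = 6.626 × 10⁻³⁴ / 3.610 × 10⁻¹⁰ = 1.835 × 10⁻²⁴ kg·m/s.
v = p/m = 1.835 × 10⁻²⁴ / 1.884 × 10⁻²⁸ = 9.74 × 10³ m/s = 9740 m/s.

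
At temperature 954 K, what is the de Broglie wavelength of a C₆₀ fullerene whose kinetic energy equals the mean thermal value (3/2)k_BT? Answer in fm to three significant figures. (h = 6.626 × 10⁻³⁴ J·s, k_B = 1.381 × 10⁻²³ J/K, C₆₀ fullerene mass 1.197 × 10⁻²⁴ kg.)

λ = 3050 fm

KE = (3/2)k_BT = 1.5 × 1.381 × 10⁻²³ × 954 = 1.976 × 10⁻²⁰ J.
p = √(2mKE) = √(2 × 1.197 × 10⁻²⁴ × 1.976 × 10⁻²⁰) = 2.175 × 10⁻²² kg·m/s.
λ = h/p = 3.05 × 10⁻¹² m = 3050 fm.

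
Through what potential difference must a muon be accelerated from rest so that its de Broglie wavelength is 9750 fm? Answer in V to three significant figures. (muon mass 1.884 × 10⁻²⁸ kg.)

V = 76.5 V

p = h/λ = 6.626 × 10⁻³⁴ / 9.750 × 10⁻¹² = 6.796 × 10⁻²³ kg·m/s.
KE = p²/(2m) = 1.226 × 10⁻¹⁷ J.
V = KE/e = 1.226 × 10⁻¹⁷ / (1.602 × 10⁻¹⁹) = 76.5 V.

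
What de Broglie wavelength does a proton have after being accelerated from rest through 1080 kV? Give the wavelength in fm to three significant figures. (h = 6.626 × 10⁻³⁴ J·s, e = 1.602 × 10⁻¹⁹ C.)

KE = eV = 1.602 × 10⁻¹⁹ × 1.080 × 10⁶ = 1.730 × 10⁻¹³ J.
p = √(2mKE) = √(2 × 1.673 × 10⁻²⁷ × 1.730 × 10⁻¹³) = 2.406 × 10⁻²⁰ kg·m/s.
λ = h/p = 6.626 × 10⁻³⁴ / 2.406 × 10⁻²⁰ = 2.75 × 10⁻¹⁴ m = 27.5 fm.

λ = 27.5 fm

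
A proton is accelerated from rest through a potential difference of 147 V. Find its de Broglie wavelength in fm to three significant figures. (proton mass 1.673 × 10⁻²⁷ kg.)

λ = 2360 fm

KE = eV = 1.602 × 10⁻¹⁹ × 147.0 = 2.355 × 10⁻¹⁷ J.
p = √(2mKE) = √(2 × 1.673 × 10⁻²⁷ × 2.355 × 10⁻¹⁷) = 2.807 × 10⁻²² kg·m/s.
λ = h/p = 6.626 × 10⁻³⁴ / 2.807 × 10⁻²² = 2.36 × 10⁻¹² m = 2360 fm.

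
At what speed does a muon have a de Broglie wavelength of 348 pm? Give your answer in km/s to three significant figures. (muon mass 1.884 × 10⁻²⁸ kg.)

p = h/λ = 6.626 × 10⁻³⁴ / 3.480 × 10⁻¹⁰ = 1.904 × 10⁻²⁴ kg·m/s.
v = p/m = 1.904 × 10⁻²⁴ / 1.884 × 10⁻²⁸ = 1.01 × 10⁴ m/s = 10.1 km/s.

v = 10.1 km/s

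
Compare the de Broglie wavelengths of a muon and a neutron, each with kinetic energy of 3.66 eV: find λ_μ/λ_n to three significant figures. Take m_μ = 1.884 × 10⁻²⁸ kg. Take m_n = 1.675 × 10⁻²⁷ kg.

λ_μ/λ_n = 2.98

At fixed KE, p = √(2mKE) so λ = h/p ∝ 1/√m.
λ_μ/λ_n = √(m_n/m_μ) = √(1.675 × 10⁻²⁷/1.884 × 10⁻²⁸) = √(8.891) = 2.98.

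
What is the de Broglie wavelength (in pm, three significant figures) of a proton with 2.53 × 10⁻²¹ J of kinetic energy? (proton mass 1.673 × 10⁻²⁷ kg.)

p = √(2mKE) = √(2 × 1.673 × 10⁻²⁷ × 2.530 × 10⁻²¹) = 2.910 × 10⁻²⁴ kg·m/s.
λ = h/p = 6.626 × 10⁻³⁴ / 2.910 × 10⁻²⁴ = 2.28 × 10⁻¹⁰ m = 228 pm.

λ = 228 pm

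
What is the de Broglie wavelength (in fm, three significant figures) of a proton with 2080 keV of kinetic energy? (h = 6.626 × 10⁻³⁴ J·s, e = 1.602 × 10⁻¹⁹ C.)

λ = 19.8 fm

KE = 2080 keV = 3.332 × 10⁻¹³ J.
p = √(2mKE) = √(2 × 1.673 × 10⁻²⁷ × 3.332 × 10⁻¹³) = 3.339 × 10⁻²⁰ kg·m/s.
λ = h/p = 6.626 × 10⁻³⁴ / 3.339 × 10⁻²⁰ = 1.98 × 10⁻¹⁴ m = 19.8 fm.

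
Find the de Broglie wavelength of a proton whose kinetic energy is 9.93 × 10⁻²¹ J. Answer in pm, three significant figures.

p = √(2mKE) = √(2 × 1.673 × 10⁻²⁷ × 9.930 × 10⁻²¹) = 5.764 × 10⁻²⁴ kg·m/s.
λ = h/p = 6.626 × 10⁻³⁴ / 5.764 × 10⁻²⁴ = 1.15 × 10⁻¹⁰ m = 115 pm.

λ = 115 pm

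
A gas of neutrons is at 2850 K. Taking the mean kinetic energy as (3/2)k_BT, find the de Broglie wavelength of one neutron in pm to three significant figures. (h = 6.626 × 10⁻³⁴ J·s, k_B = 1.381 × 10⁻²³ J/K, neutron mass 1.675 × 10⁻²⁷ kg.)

λ = 47.1 pm

KE = (3/2)k_BT = 1.5 × 1.381 × 10⁻²³ × 2850 = 5.904 × 10⁻²⁰ J.
p = √(2mKE) = √(2 × 1.675 × 10⁻²⁷ × 5.904 × 10⁻²⁰) = 1.406 × 10⁻²³ kg·m/s.
λ = h/p = 4.71 × 10⁻¹¹ m = 47.1 pm.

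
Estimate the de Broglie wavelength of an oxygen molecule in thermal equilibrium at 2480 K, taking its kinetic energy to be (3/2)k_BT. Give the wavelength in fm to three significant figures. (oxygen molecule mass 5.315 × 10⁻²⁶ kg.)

λ = 8970 fm

KE = (3/2)k_BT = 1.5 × 1.381 × 10⁻²³ × 2480 = 5.137 × 10⁻²⁰ J.
p = √(2mKE) = √(2 × 5.315 × 10⁻²⁶ × 5.137 × 10⁻²⁰) = 7.390 × 10⁻²³ kg·m/s.
λ = h/p = 8.97 × 10⁻¹² m = 8970 fm.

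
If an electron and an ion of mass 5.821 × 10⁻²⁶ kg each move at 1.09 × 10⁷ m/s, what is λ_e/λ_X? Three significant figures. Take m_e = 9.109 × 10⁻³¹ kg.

At fixed v, p = mv so λ = h/(mv) ∝ 1/m.
λ_e/λ_X = m_X/m_e = 5.821 × 10⁻²⁶/9.109 × 10⁻³¹ = 6.39 × 10⁴.

λ_e/λ_X = 6.39 × 10⁴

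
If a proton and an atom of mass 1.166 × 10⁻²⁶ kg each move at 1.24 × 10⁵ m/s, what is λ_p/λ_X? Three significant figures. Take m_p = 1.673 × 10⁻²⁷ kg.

At fixed v, p = mv so λ = h/(mv) ∝ 1/m.
λ_p/λ_X = m_X/m_p = 1.166 × 10⁻²⁶/1.673 × 10⁻²⁷ = 6.97.

λ_p/λ_X = 6.97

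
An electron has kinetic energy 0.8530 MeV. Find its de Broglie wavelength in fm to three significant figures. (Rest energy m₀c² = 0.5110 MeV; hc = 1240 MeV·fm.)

Total energy E = KE + m₀c² = 0.8530 + 0.5110 = 1.3640 MeV.
(pc)² = E² − (m₀c²)² = (1.3640)² − (0.5110)² = 1.599 MeV², so pc = 1.265 MeV.
λ = hc/(pc) = 1240 MeV·fm / 1.265 MeV = 980 fm.

λ = 980 fm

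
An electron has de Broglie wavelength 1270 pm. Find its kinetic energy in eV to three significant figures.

KE = 0.933 eV

p = h/λ = 6.626 × 10⁻³⁴ / 1.270 × 10⁻⁹ = 5.217 × 10⁻²⁵ kg·m/s.
KE = p²/(2m) = (5.217 × 10⁻²⁵)² / (2 × 9.109 × 10⁻³¹) = 1.494 × 10⁻¹⁹ J = 0.933 eV.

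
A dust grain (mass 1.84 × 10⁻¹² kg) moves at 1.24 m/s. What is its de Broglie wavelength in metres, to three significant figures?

λ = 2.90 × 10⁻²² m

p = mv = 1.84 × 10⁻¹² × 1.24 = 2.282 × 10⁻¹² kg·m/s.
λ = h/p = 6.626 × 10⁻³⁴ / 2.282 × 10⁻¹² = 2.90 × 10⁻²² m.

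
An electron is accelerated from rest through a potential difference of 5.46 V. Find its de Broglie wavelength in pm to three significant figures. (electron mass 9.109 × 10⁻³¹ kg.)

KE = eV = 1.602 × 10⁻¹⁹ × 5.460 = 8.747 × 10⁻¹⁹ J.
p = √(2mKE) = √(2 × 9.109 × 10⁻³¹ × 8.747 × 10⁻¹⁹) = 1.262 × 10⁻²⁴ kg·m/s.
λ = h/p = 6.626 × 10⁻³⁴ / 1.262 × 10⁻²⁴ = 5.25 × 10⁻¹⁰ m = 525 pm.

λ = 525 pm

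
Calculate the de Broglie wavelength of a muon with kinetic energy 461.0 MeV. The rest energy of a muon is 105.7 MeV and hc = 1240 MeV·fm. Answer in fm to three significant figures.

λ = 2.23 fm

Total energy E = KE + m₀c² = 461.0 + 105.7 = 566.7 MeV.
(pc)² = E² − (m₀c²)² = (566.7)² − (105.7)² = 3.100 × 10⁵ MeV², so pc = 556.8 MeV.
λ = hc/(pc) = 1240 MeV·fm / 556.8 MeV = 2.23 fm.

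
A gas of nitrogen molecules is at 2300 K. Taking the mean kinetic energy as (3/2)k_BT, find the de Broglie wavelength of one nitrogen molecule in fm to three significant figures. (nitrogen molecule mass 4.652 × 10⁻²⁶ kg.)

λ = 9950 fm

KE = (3/2)k_BT = 1.5 × 1.381 × 10⁻²³ × 2300 = 4.764 × 10⁻²⁰ J.
p = √(2mKE) = √(2 × 4.652 × 10⁻²⁶ × 4.764 × 10⁻²⁰) = 6.658 × 10⁻²³ kg·m/s.
λ = h/p = 9.95 × 10⁻¹² m = 9950 fm.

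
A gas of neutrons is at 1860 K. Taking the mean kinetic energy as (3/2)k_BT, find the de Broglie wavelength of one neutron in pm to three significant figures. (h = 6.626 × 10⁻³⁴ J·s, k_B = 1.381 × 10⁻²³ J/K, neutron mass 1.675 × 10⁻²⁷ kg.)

KE = (3/2)k_BT = 1.5 × 1.381 × 10⁻²³ × 1860 = 3.853 × 10⁻²⁰ J.
p = √(2mKE) = √(2 × 1.675 × 10⁻²⁷ × 3.853 × 10⁻²⁰) = 1.136 × 10⁻²³ kg·m/s.
λ = h/p = 5.83 × 10⁻¹¹ m = 58.3 pm.

λ = 58.3 pm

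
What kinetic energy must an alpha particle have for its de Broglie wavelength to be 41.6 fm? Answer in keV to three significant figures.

KE = 119 keV

p = h/λ = 6.626 × 10⁻³⁴ / 4.160 × 10⁻¹⁴ = 1.593 × 10⁻²⁰ kg·m/s.
KE = p²/(2m) = (1.593 × 10⁻²⁰)² / (2 × 6.645 × 10⁻²⁷) = 1.909 × 10⁻¹⁴ J = 119 keV.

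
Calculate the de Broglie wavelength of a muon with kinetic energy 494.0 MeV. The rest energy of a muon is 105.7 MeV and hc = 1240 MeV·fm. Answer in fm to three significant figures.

Total energy E = KE + m₀c² = 494.0 + 105.7 = 599.7 MeV.
(pc)² = E² − (m₀c²)² = (599.7)² − (105.7)² = 3.485 × 10⁵ MeV², so pc = 590.3 MeV.
λ = hc/(pc) = 1240 MeV·fm / 590.3 MeV = 2.10 fm.

λ = 2.10 fm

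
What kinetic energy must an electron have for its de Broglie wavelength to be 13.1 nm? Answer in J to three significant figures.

KE = 1.40 × 10⁻²¹ J

p = h/λ = 6.626 × 10⁻³⁴ / 1.310 × 10⁻⁸ = 5.058 × 10⁻²⁶ kg·m/s.
KE = p²/(2m) = (5.058 × 10⁻²⁶)² / (2 × 9.109 × 10⁻³¹) = 1.404 × 10⁻²¹ J = 1.40 × 10⁻²¹ J.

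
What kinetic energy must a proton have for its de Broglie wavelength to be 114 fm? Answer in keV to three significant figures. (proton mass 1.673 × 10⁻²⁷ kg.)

KE = 63.0 keV

p = h/λ = 6.626 × 10⁻³⁴ / 1.140 × 10⁻¹³ = 5.812 × 10⁻²¹ kg·m/s.
KE = p²/(2m) = (5.812 × 10⁻²¹)² / (2 × 1.673 × 10⁻²⁷) = 1.010 × 10⁻¹⁴ J = 63.0 keV.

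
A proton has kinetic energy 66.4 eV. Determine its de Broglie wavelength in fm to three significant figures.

λ = 3510 fm

KE = 66.4 eV = 1.064 × 10⁻¹⁷ J.
p = √(2mKE) = √(2 × 1.673 × 10⁻²⁷ × 1.064 × 10⁻¹⁷) = 1.887 × 10⁻²² kg·m/s.
λ = h/p = 6.626 × 10⁻³⁴ / 1.887 × 10⁻²² = 3.51 × 10⁻¹² m = 3510 fm.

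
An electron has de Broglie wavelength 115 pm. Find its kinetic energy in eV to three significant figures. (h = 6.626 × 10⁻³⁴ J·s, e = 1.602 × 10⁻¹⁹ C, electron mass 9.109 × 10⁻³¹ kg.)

KE = 114 eV

p = h/λ = 6.626 × 10⁻³⁴ / 1.150 × 10⁻¹⁰ = 5.762 × 10⁻²⁴ kg·m/s.
KE = p²/(2m) = (5.762 × 10⁻²⁴)² / (2 × 9.109 × 10⁻³¹) = 1.822 × 10⁻¹⁷ J = 114 eV.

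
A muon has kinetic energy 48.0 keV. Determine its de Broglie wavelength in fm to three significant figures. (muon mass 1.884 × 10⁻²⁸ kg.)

λ = 389 fm

KE = 48.0 keV = 7.690 × 10⁻¹⁵ J.
p = √(2mKE) = √(2 × 1.884 × 10⁻²⁸ × 7.690 × 10⁻¹⁵) = 1.702 × 10⁻²¹ kg·m/s.
λ = h/p = 6.626 × 10⁻³⁴ / 1.702 × 10⁻²¹ = 3.89 × 10⁻¹³ m = 389 fm.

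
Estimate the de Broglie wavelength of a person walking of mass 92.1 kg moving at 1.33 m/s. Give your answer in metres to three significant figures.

λ = 5.41 × 10⁻³⁶ m

p = mv = 92.1 × 1.33 = 1.225 × 10² kg·m/s.
λ = h/p = 6.626 × 10⁻³⁴ / 1.225 × 10² = 5.41 × 10⁻³⁶ m.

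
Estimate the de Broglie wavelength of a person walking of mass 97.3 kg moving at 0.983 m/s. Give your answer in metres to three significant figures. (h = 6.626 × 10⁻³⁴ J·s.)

λ = 6.93 × 10⁻³⁶ m

p = mv = 97.3 × 0.983 = 9.565 × 10¹ kg·m/s.
λ = h/p = 6.626 × 10⁻³⁴ / 9.565 × 10¹ = 6.93 × 10⁻³⁶ m.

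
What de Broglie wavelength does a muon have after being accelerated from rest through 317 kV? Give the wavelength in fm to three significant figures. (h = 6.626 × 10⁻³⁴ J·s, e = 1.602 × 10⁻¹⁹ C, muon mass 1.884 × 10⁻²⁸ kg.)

λ = 151 fm

KE = eV = 1.602 × 10⁻¹⁹ × 3.170 × 10⁵ = 5.078 × 10⁻¹⁴ J.
p = √(2mKE) = √(2 × 1.884 × 10⁻²⁸ × 5.078 × 10⁻¹⁴) = 4.374 × 10⁻²¹ kg·m/s.
λ = h/p = 6.626 × 10⁻³⁴ / 4.374 × 10⁻²¹ = 1.51 × 10⁻¹³ m = 151 fm.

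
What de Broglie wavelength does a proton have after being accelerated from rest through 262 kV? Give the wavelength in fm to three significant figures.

λ = 55.9 fm

KE = eV = 1.602 × 10⁻¹⁹ × 2.620 × 10⁵ = 4.197 × 10⁻¹⁴ J.
p = √(2mKE) = √(2 × 1.673 × 10⁻²⁷ × 4.197 × 10⁻¹⁴) = 1.185 × 10⁻²⁰ kg·m/s.
λ = h/p = 6.626 × 10⁻³⁴ / 1.185 × 10⁻²⁰ = 5.59 × 10⁻¹⁴ m = 55.9 fm.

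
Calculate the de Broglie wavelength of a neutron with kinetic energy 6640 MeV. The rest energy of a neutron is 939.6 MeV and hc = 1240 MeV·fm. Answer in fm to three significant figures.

λ = 0.165 fm

Total energy E = KE + m₀c² = 6640 + 939.6 = 7579.6 MeV.
(pc)² = E² − (m₀c²)² = (7579.6)² − (939.6)² = 5.657 × 10⁷ MeV², so pc = 7521 MeV.
λ = hc/(pc) = 1240 MeV·fm / 7521 MeV = 0.165 fm.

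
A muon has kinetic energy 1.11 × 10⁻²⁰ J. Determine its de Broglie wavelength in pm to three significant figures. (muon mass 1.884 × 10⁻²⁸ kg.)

λ = 324 pm

p = √(2mKE) = √(2 × 1.884 × 10⁻²⁸ × 1.110 × 10⁻²⁰) = 2.045 × 10⁻²⁴ kg·m/s.
λ = h/p = 6.626 × 10⁻³⁴ / 2.045 × 10⁻²⁴ = 3.24 × 10⁻¹⁰ m = 324 pm.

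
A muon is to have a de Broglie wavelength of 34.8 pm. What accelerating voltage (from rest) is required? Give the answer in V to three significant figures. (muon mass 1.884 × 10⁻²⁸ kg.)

V = 6.01 V

p = h/λ = 6.626 × 10⁻³⁴ / 3.480 × 10⁻¹¹ = 1.904 × 10⁻²³ kg·m/s.
KE = p²/(2m) = 9.621 × 10⁻¹⁹ J.
V = KE/e = 9.621 × 10⁻¹⁹ / (1.602 × 10⁻¹⁹) = 6.01 V.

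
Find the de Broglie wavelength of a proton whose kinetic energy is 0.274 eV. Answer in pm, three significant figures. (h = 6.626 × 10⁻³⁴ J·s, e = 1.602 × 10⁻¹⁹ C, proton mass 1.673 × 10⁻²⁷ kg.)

λ = 54.7 pm

KE = 0.274 eV = 4.389 × 10⁻²⁰ J.
p = √(2mKE) = √(2 × 1.673 × 10⁻²⁷ × 4.389 × 10⁻²⁰) = 1.212 × 10⁻²³ kg·m/s.
λ = h/p = 6.626 × 10⁻³⁴ / 1.212 × 10⁻²³ = 5.47 × 10⁻¹¹ m = 54.7 pm.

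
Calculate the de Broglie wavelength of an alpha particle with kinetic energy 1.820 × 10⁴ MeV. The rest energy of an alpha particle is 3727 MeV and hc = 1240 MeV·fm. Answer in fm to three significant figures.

Total energy E = KE + m₀c² = 1.820 × 10⁴ + 3727 = 21927 MeV.
(pc)² = E² − (m₀c²)² = (21927)² − (3727)² = 4.669 × 10⁸ MeV², so pc = 2.161 × 10⁴ MeV.
λ = hc/(pc) = 1240 MeV·fm / 2.161 × 10⁴ MeV = 0.0574 fm.

λ = 0.0574 fm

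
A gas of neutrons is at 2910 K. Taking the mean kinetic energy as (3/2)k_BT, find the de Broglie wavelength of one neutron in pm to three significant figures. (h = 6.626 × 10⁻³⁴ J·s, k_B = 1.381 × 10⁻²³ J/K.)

KE = (3/2)k_BT = 1.5 × 1.381 × 10⁻²³ × 2910 = 6.028 × 10⁻²⁰ J.
p = √(2mKE) = √(2 × 1.675 × 10⁻²⁷ × 6.028 × 10⁻²⁰) = 1.421 × 10⁻²³ kg·m/s.
λ = h/p = 4.66 × 10⁻¹¹ m = 46.6 pm.

λ = 46.6 pm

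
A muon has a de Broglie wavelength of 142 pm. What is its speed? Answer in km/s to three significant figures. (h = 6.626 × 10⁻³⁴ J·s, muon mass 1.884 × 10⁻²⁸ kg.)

v = 24.8 km/s

p = h/λ = 6.626 × 10⁻³⁴ / 1.420 × 10⁻¹⁰ = 4.666 × 10⁻²⁴ kg·m/s.
v = p/m = 4.666 × 10⁻²⁴ / 1.884 × 10⁻²⁸ = 2.48 × 10⁴ m/s = 24.8 km/s.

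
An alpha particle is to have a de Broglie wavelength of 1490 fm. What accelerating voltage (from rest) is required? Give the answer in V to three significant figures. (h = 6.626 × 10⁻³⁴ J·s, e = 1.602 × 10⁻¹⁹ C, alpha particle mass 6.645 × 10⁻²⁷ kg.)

V = 46.4 V

p = h/λ = 6.626 × 10⁻³⁴ / 1.490 × 10⁻¹² = 4.447 × 10⁻²² kg·m/s.
KE = p²/(2m) = 1.488 × 10⁻¹⁷ J.
V = KE/2e = 1.488 × 10⁻¹⁷ / (2 × 1.602 × 10⁻¹⁹) = 46.4 V.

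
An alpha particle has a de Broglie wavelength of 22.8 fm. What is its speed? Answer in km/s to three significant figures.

p = h/λ = 6.626 × 10⁻³⁴ / 2.280 × 10⁻¹⁴ = 2.906 × 10⁻²⁰ kg·m/s.
v = p/m = 2.906 × 10⁻²⁰ / 6.645 × 10⁻²⁷ = 4.37 × 10⁶ m/s = 4370 km/s.

v = 4370 km/s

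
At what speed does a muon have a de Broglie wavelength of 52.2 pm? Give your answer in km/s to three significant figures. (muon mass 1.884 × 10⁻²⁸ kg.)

v = 67.4 km/s

p = h/λ = 6.626 × 10⁻³⁴ / 5.220 × 10⁻¹¹ = 1.269 × 10⁻²³ kg·m/s.
v = p/m = 1.269 × 10⁻²³ / 1.884 × 10⁻²⁸ = 6.74 × 10⁴ m/s = 67.4 km/s.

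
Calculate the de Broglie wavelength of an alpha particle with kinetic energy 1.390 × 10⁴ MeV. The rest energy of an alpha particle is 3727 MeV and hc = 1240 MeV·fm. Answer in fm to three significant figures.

Total energy E = KE + m₀c² = 1.390 × 10⁴ + 3727 = 17627 MeV.
(pc)² = E² − (m₀c²)² = (17627)² − (3727)² = 2.968 × 10⁸ MeV², so pc = 1.723 × 10⁴ MeV.
λ = hc/(pc) = 1240 MeV·fm / 1.723 × 10⁴ MeV = 0.0720 fm.

λ = 0.0720 fm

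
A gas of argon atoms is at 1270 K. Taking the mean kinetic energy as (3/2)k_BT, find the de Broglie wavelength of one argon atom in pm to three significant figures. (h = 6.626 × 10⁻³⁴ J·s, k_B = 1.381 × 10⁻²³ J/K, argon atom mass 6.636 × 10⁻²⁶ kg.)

λ = 11.2 pm

KE = (3/2)k_BT = 1.5 × 1.381 × 10⁻²³ × 1270 = 2.631 × 10⁻²⁰ J.
p = √(2mKE) = √(2 × 6.636 × 10⁻²⁶ × 2.631 × 10⁻²⁰) = 5.909 × 10⁻²³ kg·m/s.
λ = h/p = 1.12 × 10⁻¹¹ m = 11.2 pm.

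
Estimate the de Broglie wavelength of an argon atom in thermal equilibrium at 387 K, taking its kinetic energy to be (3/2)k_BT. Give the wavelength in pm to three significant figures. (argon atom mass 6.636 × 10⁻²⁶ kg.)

KE = (3/2)k_BT = 1.5 × 1.381 × 10⁻²³ × 387 = 8.017 × 10⁻²¹ J.
p = √(2mKE) = √(2 × 6.636 × 10⁻²⁶ × 8.017 × 10⁻²¹) = 3.262 × 10⁻²³ kg·m/s.
λ = h/p = 2.03 × 10⁻¹¹ m = 20.3 pm.

λ = 20.3 pm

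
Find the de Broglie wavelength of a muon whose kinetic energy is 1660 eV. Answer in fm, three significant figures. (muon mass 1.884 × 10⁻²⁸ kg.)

KE = 1660 eV = 2.659 × 10⁻¹⁶ J.
p = √(2mKE) = √(2 × 1.884 × 10⁻²⁸ × 2.659 × 10⁻¹⁶) = 3.165 × 10⁻²² kg·m/s.
λ = h/p = 6.626 × 10⁻³⁴ / 3.165 × 10⁻²² = 2.09 × 10⁻¹² m = 2090 fm.

λ = 2090 fm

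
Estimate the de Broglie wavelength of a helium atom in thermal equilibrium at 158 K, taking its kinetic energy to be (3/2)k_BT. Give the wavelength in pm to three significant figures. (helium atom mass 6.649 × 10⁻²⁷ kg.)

λ = 100 pm

KE = (3/2)k_BT = 1.5 × 1.381 × 10⁻²³ × 158 = 3.273 × 10⁻²¹ J.
p = √(2mKE) = √(2 × 6.649 × 10⁻²⁷ × 3.273 × 10⁻²¹) = 6.597 × 10⁻²⁴ kg·m/s.
λ = h/p = 1.00 × 10⁻¹⁰ m = 100 pm.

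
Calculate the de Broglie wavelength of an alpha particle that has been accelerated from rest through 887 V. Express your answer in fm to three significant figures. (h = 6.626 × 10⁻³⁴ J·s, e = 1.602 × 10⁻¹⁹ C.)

λ = 341 fm

KE = 2eV = 2 × 1.602 × 10⁻¹⁹ × 887.0 = 2.842 × 10⁻¹⁶ J.
p = √(2mKE) = √(2 × 6.645 × 10⁻²⁷ × 2.842 × 10⁻¹⁶) = 1.943 × 10⁻²¹ kg·m/s.
λ = h/p = 6.626 × 10⁻³⁴ / 1.943 × 10⁻²¹ = 3.41 × 10⁻¹³ m = 341 fm.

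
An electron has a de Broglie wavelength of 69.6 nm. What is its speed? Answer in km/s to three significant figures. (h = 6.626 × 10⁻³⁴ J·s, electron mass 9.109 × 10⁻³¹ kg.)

p = h/λ = 6.626 × 10⁻³⁴ / 6.960 × 10⁻⁸ = 9.520 × 10⁻²⁷ kg·m/s.
v = p/m = 9.520 × 10⁻²⁷ / 9.109 × 10⁻³¹ = 1.05 × 10⁴ m/s = 10.5 km/s.

v = 10.5 km/s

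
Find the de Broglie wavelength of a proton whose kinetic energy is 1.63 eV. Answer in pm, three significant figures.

KE = 1.63 eV = 2.611 × 10⁻¹⁹ J.
p = √(2mKE) = √(2 × 1.673 × 10⁻²⁷ × 2.611 × 10⁻¹⁹) = 2.956 × 10⁻²³ kg·m/s.
λ = h/p = 6.626 × 10⁻³⁴ / 2.956 × 10⁻²³ = 2.24 × 10⁻¹¹ m = 22.4 pm.

λ = 22.4 pm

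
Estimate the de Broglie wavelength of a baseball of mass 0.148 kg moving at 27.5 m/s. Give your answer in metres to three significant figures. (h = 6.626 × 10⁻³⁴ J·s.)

p = mv = 0.148 × 27.5 = 4.070 kg·m/s.
λ = h/p = 6.626 × 10⁻³⁴ / 4.070 = 1.63 × 10⁻³⁴ m.

λ = 1.63 × 10⁻³⁴ m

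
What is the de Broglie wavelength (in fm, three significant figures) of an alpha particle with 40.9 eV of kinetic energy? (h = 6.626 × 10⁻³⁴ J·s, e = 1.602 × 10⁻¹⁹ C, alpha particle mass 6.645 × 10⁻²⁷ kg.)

λ = 2250 fm

KE = 40.9 eV = 6.552 × 10⁻¹⁸ J.
p = √(2mKE) = √(2 × 6.645 × 10⁻²⁷ × 6.552 × 10⁻¹⁸) = 2.951 × 10⁻²² kg·m/s.
λ = h/p = 6.626 × 10⁻³⁴ / 2.951 × 10⁻²² = 2.25 × 10⁻¹² m = 2250 fm.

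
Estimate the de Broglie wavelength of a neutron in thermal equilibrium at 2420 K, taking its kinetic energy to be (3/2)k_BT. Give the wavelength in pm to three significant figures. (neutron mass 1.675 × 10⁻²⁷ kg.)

λ = 51.1 pm

KE = (3/2)k_BT = 1.5 × 1.381 × 10⁻²³ × 2420 = 5.013 × 10⁻²⁰ J.
p = √(2mKE) = √(2 × 1.675 × 10⁻²⁷ × 5.013 × 10⁻²⁰) = 1.296 × 10⁻²³ kg·m/s.
λ = h/p = 5.11 × 10⁻¹¹ m = 51.1 pm.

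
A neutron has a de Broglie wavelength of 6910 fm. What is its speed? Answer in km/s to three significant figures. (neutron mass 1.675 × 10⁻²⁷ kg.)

v = 57.2 km/s

p = h/λ = 6.626 × 10⁻³⁴ / 6.910 × 10⁻¹² = 9.589 × 10⁻²³ kg·m/s.
v = p/m = 9.589 × 10⁻²³ / 1.675 × 10⁻²⁷ = 5.72 × 10⁴ m/s = 57.2 km/s.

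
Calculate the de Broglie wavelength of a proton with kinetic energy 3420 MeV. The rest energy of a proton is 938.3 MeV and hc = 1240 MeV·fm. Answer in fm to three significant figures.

λ = 0.291 fm

Total energy E = KE + m₀c² = 3420 + 938.3 = 4358.3 MeV.
(pc)² = E² − (m₀c²)² = (4358.3)² − (938.3)² = 1.811 × 10⁷ MeV², so pc = 4256 MeV.
λ = hc/(pc) = 1240 MeV·fm / 4256 MeV = 0.291 fm.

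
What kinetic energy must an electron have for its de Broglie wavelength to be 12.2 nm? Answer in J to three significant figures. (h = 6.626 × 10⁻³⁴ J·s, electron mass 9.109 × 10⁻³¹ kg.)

p = h/λ = 6.626 × 10⁻³⁴ / 1.220 × 10⁻⁸ = 5.431 × 10⁻²⁶ kg·m/s.
KE = p²/(2m) = (5.431 × 10⁻²⁶)² / (2 × 9.109 × 10⁻³¹) = 1.619 × 10⁻²¹ J = 1.62 × 10⁻²¹ J.

KE = 1.62 × 10⁻²¹ J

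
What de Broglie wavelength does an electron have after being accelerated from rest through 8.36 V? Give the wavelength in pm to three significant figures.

KE = eV = 1.602 × 10⁻¹⁹ × 8.360 = 1.339 × 10⁻¹⁸ J.
p = √(2mKE) = √(2 × 9.109 × 10⁻³¹ × 1.339 × 10⁻¹⁸) = 1.562 × 10⁻²⁴ kg·m/s.
λ = h/p = 6.626 × 10⁻³⁴ / 1.562 × 10⁻²⁴ = 4.24 × 10⁻¹⁰ m = 424 pm.

λ = 424 pm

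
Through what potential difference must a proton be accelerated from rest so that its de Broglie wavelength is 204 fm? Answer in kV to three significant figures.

p = h/λ = 6.626 × 10⁻³⁴ / 2.040 × 10⁻¹³ = 3.248 × 10⁻²¹ kg·m/s.
KE = p²/(2m) = 3.153 × 10⁻¹⁵ J.
V = KE/e = 3.153 × 10⁻¹⁵ / (1.602 × 10⁻¹⁹) = 19.7 kV.

V = 19.7 kV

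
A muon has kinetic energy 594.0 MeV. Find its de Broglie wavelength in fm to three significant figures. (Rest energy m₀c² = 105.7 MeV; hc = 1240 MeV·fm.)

λ = 1.79 fm

Total energy E = KE + m₀c² = 594.0 + 105.7 = 699.7 MeV.
(pc)² = E² − (m₀c²)² = (699.7)² − (105.7)² = 4.784 × 10⁵ MeV², so pc = 691.7 MeV.
λ = hc/(pc) = 1240 MeV·fm / 691.7 MeV = 1.79 fm.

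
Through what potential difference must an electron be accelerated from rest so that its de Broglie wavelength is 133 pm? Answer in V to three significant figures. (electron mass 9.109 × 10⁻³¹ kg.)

p = h/λ = 6.626 × 10⁻³⁴ / 1.330 × 10⁻¹⁰ = 4.982 × 10⁻²⁴ kg·m/s.
KE = p²/(2m) = 1.362 × 10⁻¹⁷ J.
V = KE/e = 1.362 × 10⁻¹⁷ / (1.602 × 10⁻¹⁹) = 85.0 V.

V = 85.0 V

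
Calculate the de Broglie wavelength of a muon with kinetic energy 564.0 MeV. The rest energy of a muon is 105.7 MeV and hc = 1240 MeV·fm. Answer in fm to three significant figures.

λ = 1.88 fm

Total energy E = KE + m₀c² = 564.0 + 105.7 = 669.7 MeV.
(pc)² = E² − (m₀c²)² = (669.7)² − (105.7)² = 4.373 × 10⁵ MeV², so pc = 661.3 MeV.
λ = hc/(pc) = 1240 MeV·fm / 661.3 MeV = 1.88 fm.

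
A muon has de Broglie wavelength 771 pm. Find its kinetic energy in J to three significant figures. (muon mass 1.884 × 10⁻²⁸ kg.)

p = h/λ = 6.626 × 10⁻³⁴ / 7.710 × 10⁻¹⁰ = 8.594 × 10⁻²⁵ kg·m/s.
KE = p²/(2m) = (8.594 × 10⁻²⁵)² / (2 × 1.884 × 10⁻²⁸) = 1.960 × 10⁻²¹ J = 1.96 × 10⁻²¹ J.

KE = 1.96 × 10⁻²¹ J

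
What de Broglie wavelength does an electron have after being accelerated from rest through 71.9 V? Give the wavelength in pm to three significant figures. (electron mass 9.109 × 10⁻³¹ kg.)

λ = 145 pm

KE = eV = 1.602 × 10⁻¹⁹ × 71.90 = 1.152 × 10⁻¹⁷ J.
p = √(2mKE) = √(2 × 9.109 × 10⁻³¹ × 1.152 × 10⁻¹⁷) = 4.581 × 10⁻²⁴ kg·m/s.
λ = h/p = 6.626 × 10⁻³⁴ / 4.581 × 10⁻²⁴ = 1.45 × 10⁻¹⁰ m = 145 pm.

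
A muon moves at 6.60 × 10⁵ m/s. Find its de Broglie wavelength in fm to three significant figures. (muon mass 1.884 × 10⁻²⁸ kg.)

λ = 5330 fm

p = mv = 1.884 × 10⁻²⁸ × 6.60 × 10⁵ = 1.243 × 10⁻²² kg·m/s.
λ = h/p = 6.626 × 10⁻³⁴ / 1.243 × 10⁻²² = 5.33 × 10⁻¹² m = 5330 fm.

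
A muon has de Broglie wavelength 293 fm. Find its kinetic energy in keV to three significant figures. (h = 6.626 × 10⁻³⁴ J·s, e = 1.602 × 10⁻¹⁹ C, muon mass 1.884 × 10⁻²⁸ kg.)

KE = 84.7 keV

p = h/λ = 6.626 × 10⁻³⁴ / 2.930 × 10⁻¹³ = 2.261 × 10⁻²¹ kg·m/s.
KE = p²/(2m) = (2.261 × 10⁻²¹)² / (2 × 1.884 × 10⁻²⁸) = 1.357 × 10⁻¹⁴ J = 84.7 keV.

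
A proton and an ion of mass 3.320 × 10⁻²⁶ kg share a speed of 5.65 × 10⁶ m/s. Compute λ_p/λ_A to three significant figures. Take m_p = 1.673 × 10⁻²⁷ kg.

λ_p/λ_A = 19.8

At fixed v, p = mv so λ = h/(mv) ∝ 1/m.
λ_p/λ_A = m_A/m_p = 3.320 × 10⁻²⁶/1.673 × 10⁻²⁷ = 19.8.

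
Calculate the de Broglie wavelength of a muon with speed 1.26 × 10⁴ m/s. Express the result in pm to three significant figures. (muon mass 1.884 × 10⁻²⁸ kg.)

λ = 279 pm

p = mv = 1.884 × 10⁻²⁸ × 1.26 × 10⁴ = 2.374 × 10⁻²⁴ kg·m/s.
λ = h/p = 6.626 × 10⁻³⁴ / 2.374 × 10⁻²⁴ = 2.79 × 10⁻¹⁰ m = 279 pm.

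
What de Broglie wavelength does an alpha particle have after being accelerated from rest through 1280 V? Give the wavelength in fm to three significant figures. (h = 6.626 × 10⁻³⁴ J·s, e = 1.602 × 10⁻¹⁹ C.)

KE = 2eV = 2 × 1.602 × 10⁻¹⁹ × 1280 = 4.101 × 10⁻¹⁶ J.
p = √(2mKE) = √(2 × 6.645 × 10⁻²⁷ × 4.101 × 10⁻¹⁶) = 2.335 × 10⁻²¹ kg·m/s.
λ = h/p = 6.626 × 10⁻³⁴ / 2.335 × 10⁻²¹ = 2.84 × 10⁻¹³ m = 284 fm.

λ = 284 fm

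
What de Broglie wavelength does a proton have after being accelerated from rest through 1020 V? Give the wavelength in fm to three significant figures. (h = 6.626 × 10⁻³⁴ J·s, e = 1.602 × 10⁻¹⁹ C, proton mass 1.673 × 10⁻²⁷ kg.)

KE = eV = 1.602 × 10⁻¹⁹ × 1020 = 1.634 × 10⁻¹⁶ J.
p = √(2mKE) = √(2 × 1.673 × 10⁻²⁷ × 1.634 × 10⁻¹⁶) = 7.394 × 10⁻²² kg·m/s.
λ = h/p = 6.626 × 10⁻³⁴ / 7.394 × 10⁻²² = 8.96 × 10⁻¹³ m = 896 fm.

λ = 896 fm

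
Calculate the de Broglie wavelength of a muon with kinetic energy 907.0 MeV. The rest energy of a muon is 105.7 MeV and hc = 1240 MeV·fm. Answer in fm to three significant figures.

λ = 1.23 fm

Total energy E = KE + m₀c² = 907.0 + 105.7 = 1012.7 MeV.
(pc)² = E² − (m₀c²)² = (1012.7)² − (105.7)² = 1.014 × 10⁶ MeV², so pc = 1007 MeV.
λ = hc/(pc) = 1240 MeV·fm / 1007 MeV = 1.23 fm.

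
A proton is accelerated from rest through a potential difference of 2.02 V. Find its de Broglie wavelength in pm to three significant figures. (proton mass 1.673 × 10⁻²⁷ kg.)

λ = 20.1 pm

KE = eV = 1.602 × 10⁻¹⁹ × 2.020 = 3.236 × 10⁻¹⁹ J.
p = √(2mKE) = √(2 × 1.673 × 10⁻²⁷ × 3.236 × 10⁻¹⁹) = 3.291 × 10⁻²³ kg·m/s.
λ = h/p = 6.626 × 10⁻³⁴ / 3.291 × 10⁻²³ = 2.01 × 10⁻¹¹ m = 20.1 pm.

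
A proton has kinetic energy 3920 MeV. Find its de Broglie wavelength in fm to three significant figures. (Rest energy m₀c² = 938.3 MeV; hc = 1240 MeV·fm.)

Total energy E = KE + m₀c² = 3920 + 938.3 = 4858.3 MeV.
(pc)² = E² − (m₀c²)² = (4858.3)² − (938.3)² = 2.272 × 10⁷ MeV², so pc = 4767 MeV.
λ = hc/(pc) = 1240 MeV·fm / 4767 MeV = 0.260 fm.

λ = 0.260 fm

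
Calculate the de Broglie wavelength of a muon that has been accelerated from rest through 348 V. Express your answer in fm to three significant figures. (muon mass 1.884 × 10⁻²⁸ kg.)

KE = eV = 1.602 × 10⁻¹⁹ × 348.0 = 5.575 × 10⁻¹⁷ J.
p = √(2mKE) = √(2 × 1.884 × 10⁻²⁸ × 5.575 × 10⁻¹⁷) = 1.449 × 10⁻²² kg·m/s.
λ = h/p = 6.626 × 10⁻³⁴ / 1.449 × 10⁻²² = 4.57 × 10⁻¹² m = 4570 fm.

λ = 4570 fm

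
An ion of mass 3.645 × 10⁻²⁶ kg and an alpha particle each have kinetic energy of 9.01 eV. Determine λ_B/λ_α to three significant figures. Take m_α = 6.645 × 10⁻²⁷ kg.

At fixed KE, p = √(2mKE) so λ = h/p ∝ 1/√m.
λ_B/λ_α = √(m_α/m_B) = √(6.645 × 10⁻²⁷/3.645 × 10⁻²⁶) = √(0.1823) = 0.427.

λ_B/λ_α = 0.427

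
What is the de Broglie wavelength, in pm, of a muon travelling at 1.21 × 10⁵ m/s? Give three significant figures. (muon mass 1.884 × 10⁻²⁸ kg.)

p = mv = 1.884 × 10⁻²⁸ × 1.21 × 10⁵ = 2.280 × 10⁻²³ kg·m/s.
λ = h/p = 6.626 × 10⁻³⁴ / 2.280 × 10⁻²³ = 2.91 × 10⁻¹¹ m = 29.1 pm.

λ = 29.1 pm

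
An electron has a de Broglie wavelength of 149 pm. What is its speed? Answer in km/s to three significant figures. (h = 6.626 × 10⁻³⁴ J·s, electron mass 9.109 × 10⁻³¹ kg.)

p = h/λ = 6.626 × 10⁻³⁴ / 1.490 × 10⁻¹⁰ = 4.447 × 10⁻²⁴ kg·m/s.
v = p/m = 4.447 × 10⁻²⁴ / 9.109 × 10⁻³¹ = 4.88 × 10⁶ m/s = 4880 km/s.

v = 4880 km/s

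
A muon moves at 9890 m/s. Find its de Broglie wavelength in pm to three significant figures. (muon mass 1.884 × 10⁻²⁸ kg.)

λ = 356 pm

p = mv = 1.884 × 10⁻²⁸ × 9890 = 1.863 × 10⁻²⁴ kg·m/s.
λ = h/p = 6.626 × 10⁻³⁴ / 1.863 × 10⁻²⁴ = 3.56 × 10⁻¹⁰ m = 356 pm.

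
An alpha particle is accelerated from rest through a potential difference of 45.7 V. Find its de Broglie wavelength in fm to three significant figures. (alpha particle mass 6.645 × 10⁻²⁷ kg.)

KE = 2eV = 2 × 1.602 × 10⁻¹⁹ × 45.70 = 1.464 × 10⁻¹⁷ J.
p = √(2mKE) = √(2 × 6.645 × 10⁻²⁷ × 1.464 × 10⁻¹⁷) = 4.411 × 10⁻²² kg·m/s.
λ = h/p = 6.626 × 10⁻³⁴ / 4.411 × 10⁻²² = 1.50 × 10⁻¹² m = 1500 fm.

λ = 1500 fm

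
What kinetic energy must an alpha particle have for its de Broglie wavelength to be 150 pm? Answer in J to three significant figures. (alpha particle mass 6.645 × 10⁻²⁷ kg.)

p = h/λ = 6.626 × 10⁻³⁴ / 1.500 × 10⁻¹⁰ = 4.417 × 10⁻²⁴ kg·m/s.
KE = p²/(2m) = (4.417 × 10⁻²⁴)² / (2 × 6.645 × 10⁻²⁷) = 1.468 × 10⁻²¹ J = 1.47 × 10⁻²¹ J.

KE = 1.47 × 10⁻²¹ J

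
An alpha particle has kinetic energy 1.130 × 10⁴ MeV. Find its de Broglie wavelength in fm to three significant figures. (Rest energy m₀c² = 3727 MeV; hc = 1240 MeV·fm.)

Total energy E = KE + m₀c² = 1.130 × 10⁴ + 3727 = 15027 MeV.
(pc)² = E² − (m₀c²)² = (15027)² − (3727)² = 2.119 × 10⁸ MeV², so pc = 1.456 × 10⁴ MeV.
λ = hc/(pc) = 1240 MeV·fm / 1.456 × 10⁴ MeV = 0.0852 fm.

λ = 0.0852 fm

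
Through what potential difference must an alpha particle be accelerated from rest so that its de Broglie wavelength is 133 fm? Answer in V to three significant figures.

V = 5830 V

p = h/λ = 6.626 × 10⁻³⁴ / 1.330 × 10⁻¹³ = 4.982 × 10⁻²¹ kg·m/s.
KE = p²/(2m) = 1.868 × 10⁻¹⁵ J.
V = KE/2e = 1.868 × 10⁻¹⁵ / (2 × 1.602 × 10⁻¹⁹) = 5830 V.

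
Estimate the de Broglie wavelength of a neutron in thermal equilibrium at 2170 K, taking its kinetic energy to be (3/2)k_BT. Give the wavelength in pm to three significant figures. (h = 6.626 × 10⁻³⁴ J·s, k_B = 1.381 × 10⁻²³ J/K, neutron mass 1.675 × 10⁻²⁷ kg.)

KE = (3/2)k_BT = 1.5 × 1.381 × 10⁻²³ × 2170 = 4.495 × 10⁻²⁰ J.
p = √(2mKE) = √(2 × 1.675 × 10⁻²⁷ × 4.495 × 10⁻²⁰) = 1.227 × 10⁻²³ kg·m/s.
λ = h/p = 5.40 × 10⁻¹¹ m = 54.0 pm.

λ = 54.0 pm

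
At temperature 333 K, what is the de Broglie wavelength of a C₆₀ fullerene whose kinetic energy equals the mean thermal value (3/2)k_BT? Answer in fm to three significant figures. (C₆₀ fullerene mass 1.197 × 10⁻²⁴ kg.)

λ = 5160 fm

KE = (3/2)k_BT = 1.5 × 1.381 × 10⁻²³ × 333 = 6.898 × 10⁻²¹ J.
p = √(2mKE) = √(2 × 1.197 × 10⁻²⁴ × 6.898 × 10⁻²¹) = 1.285 × 10⁻²² kg·m/s.
λ = h/p = 5.16 × 10⁻¹² m = 5160 fm.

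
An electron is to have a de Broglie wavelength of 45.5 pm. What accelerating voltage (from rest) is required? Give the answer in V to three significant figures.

V = 727 V

p = h/λ = 6.626 × 10⁻³⁴ / 4.550 × 10⁻¹¹ = 1.456 × 10⁻²³ kg·m/s.
KE = p²/(2m) = 1.164 × 10⁻¹⁶ J.
V = KE/e = 1.164 × 10⁻¹⁶ / (1.602 × 10⁻¹⁹) = 727 V.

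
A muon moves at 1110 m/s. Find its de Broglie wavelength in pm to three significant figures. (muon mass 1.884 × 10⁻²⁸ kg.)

p = mv = 1.884 × 10⁻²⁸ × 1110 = 2.091 × 10⁻²⁵ kg·m/s.
λ = h/p = 6.626 × 10⁻³⁴ / 2.091 × 10⁻²⁵ = 3.17 × 10⁻⁹ m = 3170 pm.

λ = 3170 pm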